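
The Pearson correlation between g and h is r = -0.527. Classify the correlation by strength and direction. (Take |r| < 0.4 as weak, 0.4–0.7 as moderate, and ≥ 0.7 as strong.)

r = -0.527 < 0 so the relationship is negative.
|r| = 0.527, which falls in the moderate range.

moderate negative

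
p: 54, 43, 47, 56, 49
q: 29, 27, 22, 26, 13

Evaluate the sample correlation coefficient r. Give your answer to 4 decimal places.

n = 5, Σp = 249, Σq = 117, Σp² = 12511, Σq² = 2899, Σpq = 5854
nΣpq − ΣpΣq = 29270 − 29133 = 137
nΣp² − (Σp)² = 62555 − 62001 = 554; nΣq² − (Σq)² = 14495 − 13689 = 806
r = 137 / √(554 × 806) = 137 / 668.2245 ≈ 0.2050

0.2050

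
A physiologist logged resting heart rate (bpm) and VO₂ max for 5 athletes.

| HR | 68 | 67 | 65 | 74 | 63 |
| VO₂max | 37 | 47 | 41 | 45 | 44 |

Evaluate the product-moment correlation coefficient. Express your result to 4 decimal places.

0.1295

n = 5, Σx = 337, Σy = 214, Σx² = 22783, Σy² = 9220, Σxy = 14432
nΣxy − ΣxΣy = 72160 − 72118 = 42
nΣx² − (Σx)² = 113915 − 113569 = 346; nΣy² − (Σy)² = 46100 − 45796 = 304
r = 42 / √(346 × 304) = 42 / 324.3208 ≈ 0.1295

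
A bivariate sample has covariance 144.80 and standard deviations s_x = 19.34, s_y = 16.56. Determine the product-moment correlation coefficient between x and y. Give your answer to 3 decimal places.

0.452

r = Cov(x,y) / (s_x · s_y) = 144.80 / (19.34 × 16.56)
  = 144.80 / 320.2704 ≈ 0.452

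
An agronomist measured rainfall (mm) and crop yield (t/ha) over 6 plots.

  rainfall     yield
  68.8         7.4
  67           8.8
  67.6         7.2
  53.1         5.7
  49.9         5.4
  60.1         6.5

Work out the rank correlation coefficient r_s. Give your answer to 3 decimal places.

0.829

Rank rainfall: 6, 4, 5, 2, 1, 3
Rank yield: 5, 6, 4, 2, 1, 3
d = rank(rainfall) − rank(yield): 1, -2, 1, 0, 0, 0; Σd² = 6
ρ = 1 − 6Σd² / [n(n²−1)] = 1 − 6×6 / (6×35) = 1 − 36/210 ≈ 0.829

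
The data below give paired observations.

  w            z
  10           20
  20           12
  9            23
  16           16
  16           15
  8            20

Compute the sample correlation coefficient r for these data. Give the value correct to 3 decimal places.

n = 6, Σw = 79, Σz = 106, Σw² = 1157, Σz² = 1954, Σwz = 1303
nΣwz − ΣwΣz = 7818 − 8374 = -556
nΣw² − (Σw)² = 6942 − 6241 = 701; nΣz² − (Σz)² = 11724 − 11236 = 488
r = -556 / √(701 × 488) = -556 / 584.8829 ≈ -0.951

-0.951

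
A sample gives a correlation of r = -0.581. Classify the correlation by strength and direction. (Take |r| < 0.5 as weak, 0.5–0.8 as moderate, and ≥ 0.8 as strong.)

r = -0.581 < 0 so the relationship is negative.
|r| = 0.581, which falls in the moderate range.

moderate negative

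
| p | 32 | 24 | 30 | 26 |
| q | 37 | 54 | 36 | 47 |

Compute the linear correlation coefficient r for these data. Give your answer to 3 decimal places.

-0.957

n = 4, Σp = 112, Σq = 174, Σp² = 3176, Σq² = 7790, Σpq = 4782
nΣpq − ΣpΣq = 19128 − 19488 = -360
nΣp² − (Σp)² = 12704 − 12544 = 160; nΣq² − (Σq)² = 31160 − 30276 = 884
r = -360 / √(160 × 884) = -360 / 376.0851 ≈ -0.957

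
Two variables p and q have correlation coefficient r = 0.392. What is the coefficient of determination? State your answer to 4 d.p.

r² = (0.392)² = 0.1537

0.1537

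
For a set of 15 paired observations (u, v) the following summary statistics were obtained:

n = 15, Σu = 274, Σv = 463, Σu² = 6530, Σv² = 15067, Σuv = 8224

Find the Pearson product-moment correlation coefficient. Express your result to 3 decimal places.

r = (nΣuv − ΣuΣv) / √[(nΣu² − (Σu)²)(nΣv² − (Σv)²)]
Numerator: 15×8224 − 274×463 = -3502
Denominator: √[(97950 − 75076)(226005 − 214369)] = √[22874 × 11636] = 16314.4679
r = -3502 / 16314.4679 ≈ -0.215

-0.215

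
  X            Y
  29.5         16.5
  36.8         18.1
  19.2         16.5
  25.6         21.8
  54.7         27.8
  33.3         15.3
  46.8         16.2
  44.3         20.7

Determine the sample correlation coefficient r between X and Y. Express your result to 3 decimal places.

n = 8, ΣX = 290.2, ΣY = 152.9, ΣX² = 11502.2, ΣY² = 3045.21, ΣXY = 5733.03
nΣXY − ΣXΣY = 45864.24 − 44371.58 = 1492.66
nΣX² − (ΣX)² = 92017.6 − 84216.04 = 7801.56; nΣY² − (ΣY)² = 24361.68 − 23378.41 = 983.27
r = 1492.66 / √(7801.56 × 983.27) = 1492.66 / 2769.6642 ≈ 0.539

0.539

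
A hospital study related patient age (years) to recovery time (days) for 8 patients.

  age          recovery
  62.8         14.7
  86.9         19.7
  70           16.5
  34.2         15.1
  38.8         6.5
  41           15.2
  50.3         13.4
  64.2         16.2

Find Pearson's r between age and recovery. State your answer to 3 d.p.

0.678

n = 8, Σx = 448.2, Σy = 117.3, Σx² = 27403.26, Σy² = 1819.73, Σxy = 6895.97
nΣxy − ΣxΣy = 55167.76 − 52573.86 = 2593.9
nΣx² − (Σx)² = 219226.08 − 200883.24 = 18342.84; nΣy² − (Σy)² = 14557.84 − 13759.29 = 798.55
r = 2593.9 / √(18342.84 × 798.55) = 2593.9 / 3827.2281 ≈ 0.678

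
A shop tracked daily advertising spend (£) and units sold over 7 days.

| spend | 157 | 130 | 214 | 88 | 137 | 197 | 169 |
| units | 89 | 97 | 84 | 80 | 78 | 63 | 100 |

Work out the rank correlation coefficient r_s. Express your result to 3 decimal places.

-0.071

Rank spend: 4, 2, 7, 1, 3, 6, 5
Rank units: 5, 6, 4, 3, 2, 1, 7
d = rank(spend) − rank(units): -1, -4, 3, -2, 1, 5, -2; Σd² = 60
ρ = 1 − 6Σd² / [n(n²−1)] = 1 − 6×60 / (7×48) = 1 − 360/336 ≈ -0.071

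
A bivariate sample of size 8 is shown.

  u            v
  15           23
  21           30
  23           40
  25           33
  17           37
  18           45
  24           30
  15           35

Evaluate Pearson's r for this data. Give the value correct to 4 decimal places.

0.0642

n = 8, Σu = 158, Σv = 273, Σu² = 3234, Σv² = 9637, Σuv = 5404
nΣuv − ΣuΣv = 43232 − 43134 = 98
nΣu² − (Σu)² = 25872 − 24964 = 908; nΣv² − (Σv)² = 77096 − 74529 = 2567
r = 98 / √(908 × 2567) = 98 / 1526.7076 ≈ 0.0642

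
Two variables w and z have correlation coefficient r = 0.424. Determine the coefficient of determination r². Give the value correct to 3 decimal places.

0.180

r² = (0.424)² = 0.180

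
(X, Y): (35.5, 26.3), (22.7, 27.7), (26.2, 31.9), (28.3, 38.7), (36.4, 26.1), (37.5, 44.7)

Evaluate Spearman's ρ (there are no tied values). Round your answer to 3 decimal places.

Rank X: 4, 1, 2, 3, 5, 6
Rank Y: 2, 3, 4, 5, 1, 6
d = rank(X) − rank(Y): 2, -2, -2, -2, 4, 0; Σd² = 32
ρ = 1 − 6Σd² / [n(n²−1)] = 1 − 6×32 / (6×35) = 1 − 192/210 ≈ 0.086

0.086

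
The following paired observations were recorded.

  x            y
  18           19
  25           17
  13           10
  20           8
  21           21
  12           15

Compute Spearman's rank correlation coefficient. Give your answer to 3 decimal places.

Rank x: 3, 6, 2, 4, 5, 1
Rank y: 5, 4, 2, 1, 6, 3
d = rank(x) − rank(y): -2, 2, 0, 3, -1, -2; Σd² = 22
ρ = 1 − 6Σd² / [n(n²−1)] = 1 − 6×22 / (6×35) = 1 − 132/210 ≈ 0.371

0.371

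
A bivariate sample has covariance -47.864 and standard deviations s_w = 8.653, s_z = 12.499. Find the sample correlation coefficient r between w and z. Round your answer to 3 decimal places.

r = Cov(w,z) / (s_w · s_z) = -47.864 / (8.653 × 12.499)
  = -47.864 / 108.1538 ≈ -0.443

-0.443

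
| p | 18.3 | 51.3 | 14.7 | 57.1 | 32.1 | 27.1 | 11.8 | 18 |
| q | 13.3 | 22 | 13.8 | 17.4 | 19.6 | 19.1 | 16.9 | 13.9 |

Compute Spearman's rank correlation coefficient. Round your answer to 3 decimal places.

0.643

Rank p: 4, 7, 2, 8, 6, 5, 1, 3
Rank q: 1, 8, 2, 5, 7, 6, 4, 3
d = rank(p) − rank(q): 3, -1, 0, 3, -1, -1, -3, 0; Σd² = 30
ρ = 1 − 6Σd² / [n(n²−1)] = 1 − 6×30 / (8×63) = 1 − 180/504 ≈ 0.643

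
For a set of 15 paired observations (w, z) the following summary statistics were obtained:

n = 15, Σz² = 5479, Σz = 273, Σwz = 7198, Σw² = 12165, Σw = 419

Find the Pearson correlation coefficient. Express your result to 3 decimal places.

-0.882

r = (nΣwz − ΣwΣz) / √[(nΣw² − (Σw)²)(nΣz² − (Σz)²)]
Numerator: 15×7198 − 419×273 = -6417
Denominator: √[(182475 − 175561)(82185 − 74529)] = √[6914 × 7656] = 7275.5470
r = -6417 / 7275.5470 ≈ -0.882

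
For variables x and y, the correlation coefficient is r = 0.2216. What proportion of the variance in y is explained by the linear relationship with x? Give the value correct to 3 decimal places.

r² = (0.2216)² = 0.049

0.049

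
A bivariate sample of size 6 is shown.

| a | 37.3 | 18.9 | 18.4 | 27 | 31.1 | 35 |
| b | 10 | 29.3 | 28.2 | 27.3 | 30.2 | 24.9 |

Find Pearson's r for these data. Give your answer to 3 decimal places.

n = 6, Σa = 167.7, Σb = 149.9, Σa² = 5008.27, Σb² = 4031.07, Σab = 3993.47
nΣab − ΣaΣb = 23960.82 − 25138.23 = -1177.41
nΣa² − (Σa)² = 30049.62 − 28123.29 = 1926.33; nΣb² − (Σb)² = 24186.42 − 22470.01 = 1716.41
r = -1177.41 / √(1926.33 × 1716.41) = -1177.41 / 1818.3432 ≈ -0.648

-0.648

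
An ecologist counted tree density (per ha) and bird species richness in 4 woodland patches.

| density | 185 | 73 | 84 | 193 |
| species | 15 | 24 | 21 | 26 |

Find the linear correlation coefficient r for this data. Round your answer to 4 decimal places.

n = 4, Σx = 535, Σy = 86, Σx² = 83859, Σy² = 1918, Σxy = 11309
nΣxy − ΣxΣy = 45236 − 46010 = -774
nΣx² − (Σx)² = 335436 − 286225 = 49211; nΣy² − (Σy)² = 7672 − 7396 = 276
r = -774 / √(49211 × 276) = -774 / 3685.4085 ≈ -0.2100

-0.2100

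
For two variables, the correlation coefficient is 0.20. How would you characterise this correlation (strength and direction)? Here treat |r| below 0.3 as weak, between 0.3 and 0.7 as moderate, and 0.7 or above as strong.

weak positive

r = 0.20 > 0 so the relationship is positive.
|r| = 0.20, which falls in the weak range.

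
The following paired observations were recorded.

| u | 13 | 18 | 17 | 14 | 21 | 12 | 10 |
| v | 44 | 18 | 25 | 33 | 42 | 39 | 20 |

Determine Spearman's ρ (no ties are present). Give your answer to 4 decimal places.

Rank u: 3, 6, 5, 4, 7, 2, 1
Rank v: 7, 1, 3, 4, 6, 5, 2
d = rank(u) − rank(v): -4, 5, 2, 0, 1, -3, -1; Σd² = 56
ρ = 1 − 6Σd² / [n(n²−1)] = 1 − 6×56 / (7×48) = 1 − 336/336 ≈ 0.0000

0.0000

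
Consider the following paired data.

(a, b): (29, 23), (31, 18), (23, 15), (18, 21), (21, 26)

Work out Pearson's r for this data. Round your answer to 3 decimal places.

-0.206

n = 5, Σa = 122, Σb = 103, Σa² = 3096, Σb² = 2195, Σab = 2494
nΣab − ΣaΣb = 12470 − 12566 = -96
nΣa² − (Σa)² = 15480 − 14884 = 596; nΣb² − (Σb)² = 10975 − 10609 = 366
r = -96 / √(596 × 366) = -96 / 467.0503 ≈ -0.206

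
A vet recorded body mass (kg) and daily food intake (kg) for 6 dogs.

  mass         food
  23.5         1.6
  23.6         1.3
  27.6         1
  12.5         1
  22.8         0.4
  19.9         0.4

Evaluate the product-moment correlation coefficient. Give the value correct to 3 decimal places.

0.167

n = 6, Σx = 129.9, Σy = 5.7, Σx² = 2943.07, Σy² = 6.57, Σxy = 125.46
nΣxy − ΣxΣy = 752.76 − 740.43 = 12.33
nΣx² − (Σx)² = 17658.42 − 16874.01 = 784.41; nΣy² − (Σy)² = 39.42 − 32.49 = 6.93
r = 12.33 / √(784.41 × 6.93) = 12.33 / 73.7290 ≈ 0.167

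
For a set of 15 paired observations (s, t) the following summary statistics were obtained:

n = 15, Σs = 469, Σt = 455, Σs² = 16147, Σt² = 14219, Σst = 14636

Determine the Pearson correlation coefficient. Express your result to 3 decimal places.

r = (nΣst − ΣsΣt) / √[(nΣs² − (Σs)²)(nΣt² − (Σt)²)]
Numerator: 15×14636 − 469×455 = 6145
Denominator: √[(242205 − 219961)(213285 − 207025)] = √[22244 × 6260] = 11800.3153
r = 6145 / 11800.3153 ≈ 0.521

0.521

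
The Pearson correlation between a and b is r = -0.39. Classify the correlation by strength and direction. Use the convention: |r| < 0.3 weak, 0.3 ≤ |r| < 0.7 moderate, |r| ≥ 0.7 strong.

r = -0.39 < 0 so the relationship is negative.
|r| = 0.39, which falls in the moderate range.

moderate negative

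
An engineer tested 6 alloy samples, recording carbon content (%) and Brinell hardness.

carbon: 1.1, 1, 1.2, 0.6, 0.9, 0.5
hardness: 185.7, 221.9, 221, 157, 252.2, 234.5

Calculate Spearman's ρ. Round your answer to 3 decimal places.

Rank carbon: 5, 4, 6, 2, 3, 1
Rank hardness: 2, 4, 3, 1, 6, 5
d = rank(carbon) − rank(hardness): 3, 0, 3, 1, -3, -4; Σd² = 44
ρ = 1 − 6Σd² / [n(n²−1)] = 1 − 6×44 / (6×35) = 1 − 264/210 ≈ -0.257

-0.257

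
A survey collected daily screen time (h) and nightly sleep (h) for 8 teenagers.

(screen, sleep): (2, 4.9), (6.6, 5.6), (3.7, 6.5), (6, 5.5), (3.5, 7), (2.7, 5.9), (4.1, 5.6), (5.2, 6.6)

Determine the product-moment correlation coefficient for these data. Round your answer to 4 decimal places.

0.0528

n = 8, Σx = 33.8, Σy = 47.6, Σx² = 160.64, Σy² = 286.6, Σxy = 201.52
nΣxy − ΣxΣy = 1612.16 − 1608.88 = 3.28
nΣx² − (Σx)² = 1285.12 − 1142.44 = 142.68; nΣy² − (Σy)² = 2292.8 − 2265.76 = 27.04
r = 3.28 / √(142.68 × 27.04) = 3.28 / 62.1133 ≈ 0.0528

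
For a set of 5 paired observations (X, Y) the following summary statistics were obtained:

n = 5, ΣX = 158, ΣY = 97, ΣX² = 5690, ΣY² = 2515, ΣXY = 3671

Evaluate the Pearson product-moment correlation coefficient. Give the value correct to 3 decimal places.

r = (nΣXY − ΣXΣY) / √[(nΣX² − (ΣX)²)(nΣY² − (ΣY)²)]
Numerator: 5×3671 − 158×97 = 3029
Denominator: √[(28450 − 24964)(12575 − 9409)] = √[3486 × 3166] = 3322.1493
r = 3029 / 3322.1493 ≈ 0.912

0.912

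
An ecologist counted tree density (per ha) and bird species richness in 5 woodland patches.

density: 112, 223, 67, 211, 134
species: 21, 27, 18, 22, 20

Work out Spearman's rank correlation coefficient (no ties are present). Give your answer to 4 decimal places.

0.9000

Rank density: 2, 5, 1, 4, 3
Rank species: 3, 5, 1, 4, 2
d = rank(density) − rank(species): -1, 0, 0, 0, 1; Σd² = 2
ρ = 1 − 6Σd² / [n(n²−1)] = 1 − 6×2 / (5×24) = 1 − 12/120 ≈ 0.9000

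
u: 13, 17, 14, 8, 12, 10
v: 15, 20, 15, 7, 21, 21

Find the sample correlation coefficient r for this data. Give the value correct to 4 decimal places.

0.4924

n = 6, Σu = 74, Σv = 99, Σu² = 962, Σv² = 1781, Σuv = 1263
nΣuv − ΣuΣv = 7578 − 7326 = 252
nΣu² − (Σu)² = 5772 − 5476 = 296; nΣv² − (Σv)² = 10686 − 9801 = 885
r = 252 / √(296 × 885) = 252 / 511.8203 ≈ 0.4924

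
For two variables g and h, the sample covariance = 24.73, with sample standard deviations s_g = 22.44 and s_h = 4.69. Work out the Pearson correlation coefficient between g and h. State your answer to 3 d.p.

0.235

r = Cov(g,h) / (s_g · s_h) = 24.73 / (22.44 × 4.69)
  = 24.73 / 105.2436 ≈ 0.235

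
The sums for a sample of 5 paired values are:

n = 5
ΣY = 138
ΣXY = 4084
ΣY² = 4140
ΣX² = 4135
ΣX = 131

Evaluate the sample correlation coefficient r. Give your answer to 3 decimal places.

0.971

r = (nΣXY − ΣXΣY) / √[(nΣX² − (ΣX)²)(nΣY² − (ΣY)²)]
Numerator: 5×4084 − 131×138 = 2342
Denominator: √[(20675 − 17161)(20700 − 19044)] = √[3514 × 1656] = 2412.2985
r = 2342 / 2412.2985 ≈ 0.971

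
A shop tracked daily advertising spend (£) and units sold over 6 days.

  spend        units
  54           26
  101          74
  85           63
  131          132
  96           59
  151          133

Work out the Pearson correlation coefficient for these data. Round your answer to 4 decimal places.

n = 6, Σx = 618, Σy = 487, Σx² = 69520, Σy² = 48715, Σxy = 57272
nΣxy − ΣxΣy = 343632 − 300966 = 42666
nΣx² − (Σx)² = 417120 − 381924 = 35196; nΣy² − (Σy)² = 292290 − 237169 = 55121
r = 42666 / √(35196 × 55121) = 42666 / 44045.8706 ≈ 0.9687

0.9687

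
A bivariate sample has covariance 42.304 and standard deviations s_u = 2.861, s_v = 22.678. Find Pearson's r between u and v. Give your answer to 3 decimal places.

r = Cov(u,v) / (s_u · s_v) = 42.304 / (2.861 × 22.678)
  = 42.304 / 64.8818 ≈ 0.652

0.652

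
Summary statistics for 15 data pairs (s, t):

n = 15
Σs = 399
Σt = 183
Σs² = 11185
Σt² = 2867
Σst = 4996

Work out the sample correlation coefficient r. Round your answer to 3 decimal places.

r = (nΣst − ΣsΣt) / √[(nΣs² − (Σs)²)(nΣt² − (Σt)²)]
Numerator: 15×4996 − 399×183 = 1923
Denominator: √[(167775 − 159201)(43005 − 33489)] = √[8574 × 9516] = 9032.7285
r = 1923 / 9032.7285 ≈ 0.213

0.213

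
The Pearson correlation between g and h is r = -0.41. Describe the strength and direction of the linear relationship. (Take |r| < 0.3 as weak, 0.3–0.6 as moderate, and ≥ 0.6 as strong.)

moderate negative

r = -0.41 < 0 so the relationship is negative.
|r| = 0.41, which falls in the moderate range.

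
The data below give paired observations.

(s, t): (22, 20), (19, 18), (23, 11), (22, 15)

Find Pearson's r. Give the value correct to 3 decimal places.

-0.541

n = 4, Σs = 86, Σt = 64, Σs² = 1858, Σt² = 1070, Σst = 1365
nΣst − ΣsΣt = 5460 − 5504 = -44
nΣs² − (Σs)² = 7432 − 7396 = 36; nΣt² − (Σt)² = 4280 − 4096 = 184
r = -44 / √(36 × 184) = -44 / 81.3880 ≈ -0.541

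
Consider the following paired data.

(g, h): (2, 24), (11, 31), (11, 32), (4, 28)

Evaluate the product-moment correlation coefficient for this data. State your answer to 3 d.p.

0.949

n = 4, Σg = 28, Σh = 115, Σg² = 262, Σh² = 3345, Σgh = 853
nΣgh − ΣgΣh = 3412 − 3220 = 192
nΣg² − (Σg)² = 1048 − 784 = 264; nΣh² − (Σh)² = 13380 − 13225 = 155
r = 192 / √(264 × 155) = 192 / 202.2869 ≈ 0.949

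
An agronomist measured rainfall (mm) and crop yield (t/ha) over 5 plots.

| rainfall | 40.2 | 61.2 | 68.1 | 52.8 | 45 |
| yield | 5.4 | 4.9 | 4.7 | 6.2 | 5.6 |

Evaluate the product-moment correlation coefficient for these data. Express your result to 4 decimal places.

-0.6018

n = 5, Σx = 267.3, Σy = 26.8, Σx² = 14811.93, Σy² = 145.06, Σxy = 1416.39
nΣxy − ΣxΣy = 7081.95 − 7163.64 = -81.69
nΣx² − (Σx)² = 74059.65 − 71449.29 = 2610.36; nΣy² − (Σy)² = 725.3 − 718.24 = 7.06
r = -81.69 / √(2610.36 × 7.06) = -81.69 / 135.7540 ≈ -0.6018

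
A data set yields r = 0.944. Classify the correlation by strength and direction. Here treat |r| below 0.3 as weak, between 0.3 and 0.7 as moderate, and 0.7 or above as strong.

r = 0.944 > 0 so the relationship is positive.
|r| = 0.944, which falls in the strong range.

strong positive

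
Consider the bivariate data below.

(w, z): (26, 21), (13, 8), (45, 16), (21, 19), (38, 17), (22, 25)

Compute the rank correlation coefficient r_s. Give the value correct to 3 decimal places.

Rank w: 4, 1, 6, 2, 5, 3
Rank z: 5, 1, 2, 4, 3, 6
d = rank(w) − rank(z): -1, 0, 4, -2, 2, -3; Σd² = 34
ρ = 1 − 6Σd² / [n(n²−1)] = 1 − 6×34 / (6×35) = 1 − 204/210 ≈ 0.029

0.029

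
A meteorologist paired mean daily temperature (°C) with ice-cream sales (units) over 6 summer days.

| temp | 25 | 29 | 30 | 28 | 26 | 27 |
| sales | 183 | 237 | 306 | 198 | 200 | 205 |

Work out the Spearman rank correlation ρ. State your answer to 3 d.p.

Rank temp: 1, 5, 6, 4, 2, 3
Rank sales: 1, 5, 6, 2, 3, 4
d = rank(temp) − rank(sales): 0, 0, 0, 2, -1, -1; Σd² = 6
ρ = 1 − 6Σd² / [n(n²−1)] = 1 − 6×6 / (6×35) = 1 − 36/210 ≈ 0.829

0.829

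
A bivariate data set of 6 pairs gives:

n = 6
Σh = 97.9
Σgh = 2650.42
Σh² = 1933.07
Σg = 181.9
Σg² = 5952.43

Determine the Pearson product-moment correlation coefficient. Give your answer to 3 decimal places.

r = (nΣgh − ΣgΣh) / √[(nΣg² − (Σg)²)(nΣh² − (Σh)²)]
Numerator: 6×2650.42 − 181.9×97.9 = -1905.49
Denominator: √[(35714.58 − 33087.61)(11598.42 − 9584.41)] = √[2626.97 × 2014.01] = 2300.1617
r = -1905.49 / 2300.1617 ≈ -0.828

-0.828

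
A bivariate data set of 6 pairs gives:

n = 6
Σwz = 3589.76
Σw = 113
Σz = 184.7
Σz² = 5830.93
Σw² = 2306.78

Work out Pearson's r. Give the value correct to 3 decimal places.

r = (nΣwz − ΣwΣz) / √[(nΣw² − (Σw)²)(nΣz² − (Σz)²)]
Numerator: 6×3589.76 − 113×184.7 = 667.46
Denominator: √[(13840.68 − 12769)(34985.58 − 34114.09)] = √[1071.68 × 871.49] = 966.4152
r = 667.46 / 966.4152 ≈ 0.691

0.691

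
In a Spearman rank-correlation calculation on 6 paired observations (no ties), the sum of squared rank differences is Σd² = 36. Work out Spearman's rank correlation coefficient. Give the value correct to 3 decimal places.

ρ = 1 − 6Σd² / [n(n²−1)] = 1 − 6×36 / (6×35)
  = 1 − 216/210 = 1 − 1.0286 ≈ -0.029

-0.029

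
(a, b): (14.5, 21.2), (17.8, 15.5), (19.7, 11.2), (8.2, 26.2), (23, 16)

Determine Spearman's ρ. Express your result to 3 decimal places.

-0.700

Rank a: 2, 3, 4, 1, 5
Rank b: 4, 2, 1, 5, 3
d = rank(a) − rank(b): -2, 1, 3, -4, 2; Σd² = 34
ρ = 1 − 6Σd² / [n(n²−1)] = 1 − 6×34 / (5×24) = 1 − 204/120 ≈ -0.700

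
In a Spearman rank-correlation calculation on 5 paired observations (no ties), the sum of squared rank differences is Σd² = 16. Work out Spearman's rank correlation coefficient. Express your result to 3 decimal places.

0.200

ρ = 1 − 6Σd² / [n(n²−1)] = 1 − 6×16 / (5×24)
  = 1 − 96/120 = 1 − 0.8000 ≈ 0.200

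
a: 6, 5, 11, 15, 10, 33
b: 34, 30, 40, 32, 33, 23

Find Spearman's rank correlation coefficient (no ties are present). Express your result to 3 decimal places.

Rank a: 2, 1, 4, 5, 3, 6
Rank b: 5, 2, 6, 3, 4, 1
d = rank(a) − rank(b): -3, -1, -2, 2, -1, 5; Σd² = 44
ρ = 1 − 6Σd² / [n(n²−1)] = 1 − 6×44 / (6×35) = 1 − 264/210 ≈ -0.257

-0.257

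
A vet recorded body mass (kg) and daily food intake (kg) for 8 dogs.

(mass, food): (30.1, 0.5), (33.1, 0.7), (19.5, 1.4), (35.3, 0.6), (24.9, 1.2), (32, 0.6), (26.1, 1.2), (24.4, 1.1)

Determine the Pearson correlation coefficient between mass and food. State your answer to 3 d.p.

n = 8, Σx = 225.4, Σy = 7.3, Σx² = 6548.54, Σy² = 7.51, Σxy = 193.94
nΣxy − ΣxΣy = 1551.52 − 1645.42 = -93.9
nΣx² − (Σx)² = 52388.32 − 50805.16 = 1583.16; nΣy² − (Σy)² = 60.08 − 53.29 = 6.79
r = -93.9 / √(1583.16 × 6.79) = -93.9 / 103.6805 ≈ -0.906

-0.906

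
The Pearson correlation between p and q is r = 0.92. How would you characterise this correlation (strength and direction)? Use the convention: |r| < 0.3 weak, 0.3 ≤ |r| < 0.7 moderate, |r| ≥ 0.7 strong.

r = 0.92 > 0 so the relationship is positive.
|r| = 0.92, which falls in the strong range.

strong positive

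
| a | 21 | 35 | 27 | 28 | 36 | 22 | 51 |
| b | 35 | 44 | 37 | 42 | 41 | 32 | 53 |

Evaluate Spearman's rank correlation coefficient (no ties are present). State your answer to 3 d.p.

Rank a: 1, 5, 3, 4, 6, 2, 7
Rank b: 2, 6, 3, 5, 4, 1, 7
d = rank(a) − rank(b): -1, -1, 0, -1, 2, 1, 0; Σd² = 8
ρ = 1 − 6Σd² / [n(n²−1)] = 1 − 6×8 / (7×48) = 1 − 48/336 ≈ 0.857

0.857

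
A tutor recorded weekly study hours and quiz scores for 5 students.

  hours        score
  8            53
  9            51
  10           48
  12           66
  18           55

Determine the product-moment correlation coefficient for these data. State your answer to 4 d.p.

n = 5, Σx = 57, Σy = 273, Σx² = 713, Σy² = 15095, Σxy = 3145
nΣxy − ΣxΣy = 15725 − 15561 = 164
nΣx² − (Σx)² = 3565 − 3249 = 316; nΣy² − (Σy)² = 75475 − 74529 = 946
r = 164 / √(316 × 946) = 164 / 546.7504 ≈ 0.3000

0.3000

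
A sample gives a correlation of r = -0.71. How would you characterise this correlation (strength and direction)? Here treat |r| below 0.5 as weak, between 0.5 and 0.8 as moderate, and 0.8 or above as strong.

moderate negative

r = -0.71 < 0 so the relationship is negative.
|r| = 0.71, which falls in the moderate range.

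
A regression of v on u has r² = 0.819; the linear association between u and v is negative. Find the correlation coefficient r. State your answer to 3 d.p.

-0.905

|r| = √0.819 = 0.905
The association is negative, so r = −0.905.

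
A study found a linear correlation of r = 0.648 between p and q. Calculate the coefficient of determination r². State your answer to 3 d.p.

r² = (0.648)² = 0.420

0.420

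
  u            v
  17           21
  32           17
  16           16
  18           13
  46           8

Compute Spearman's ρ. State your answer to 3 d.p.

Rank u: 2, 4, 1, 3, 5
Rank v: 5, 4, 3, 2, 1
d = rank(u) − rank(v): -3, 0, -2, 1, 4; Σd² = 30
ρ = 1 − 6Σd² / [n(n²−1)] = 1 − 6×30 / (5×24) = 1 − 180/120 ≈ -0.500

-0.500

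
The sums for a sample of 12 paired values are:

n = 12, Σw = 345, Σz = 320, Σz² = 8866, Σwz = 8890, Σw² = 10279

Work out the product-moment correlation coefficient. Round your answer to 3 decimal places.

-0.895

r = (nΣwz − ΣwΣz) / √[(nΣw² − (Σw)²)(nΣz² − (Σz)²)]
Numerator: 12×8890 − 345×320 = -3720
Denominator: √[(123348 − 119025)(106392 − 102400)] = √[4323 × 3992] = 4154.2046
r = -3720 / 4154.2046 ≈ -0.895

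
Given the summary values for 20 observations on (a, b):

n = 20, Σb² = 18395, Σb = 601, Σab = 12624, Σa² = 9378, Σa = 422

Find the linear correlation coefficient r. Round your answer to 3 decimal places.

-0.143

r = (nΣab − ΣaΣb) / √[(nΣa² − (Σa)²)(nΣb² − (Σb)²)]
Numerator: 20×12624 − 422×601 = -1142
Denominator: √[(187560 − 178084)(367900 − 361201)] = √[9476 × 6699] = 7967.4164
r = -1142 / 7967.4164 ≈ -0.143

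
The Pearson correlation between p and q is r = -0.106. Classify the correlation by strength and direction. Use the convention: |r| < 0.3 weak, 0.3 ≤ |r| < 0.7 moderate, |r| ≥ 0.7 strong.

weak negative

r = -0.106 < 0 so the relationship is negative.
|r| = 0.106, which falls in the weak range.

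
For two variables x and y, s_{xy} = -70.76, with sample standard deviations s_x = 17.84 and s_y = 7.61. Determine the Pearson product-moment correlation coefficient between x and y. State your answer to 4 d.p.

-0.5212

r = Cov(x,y) / (s_x · s_y) = -70.76 / (17.84 × 7.61)
  = -70.76 / 135.7624 ≈ -0.5212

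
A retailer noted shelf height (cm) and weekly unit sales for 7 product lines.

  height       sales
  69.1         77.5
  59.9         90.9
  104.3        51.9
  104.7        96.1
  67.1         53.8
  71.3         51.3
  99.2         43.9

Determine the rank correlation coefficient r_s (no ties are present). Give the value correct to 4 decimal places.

-0.1071

Rank height: 3, 1, 6, 7, 2, 4, 5
Rank sales: 5, 6, 3, 7, 4, 2, 1
d = rank(height) − rank(sales): -2, -5, 3, 0, -2, 2, 4; Σd² = 62
ρ = 1 − 6Σd² / [n(n²−1)] = 1 − 6×62 / (7×48) = 1 − 372/336 ≈ -0.1071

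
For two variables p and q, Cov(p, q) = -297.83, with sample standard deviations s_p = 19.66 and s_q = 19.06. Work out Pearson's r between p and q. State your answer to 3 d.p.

r = Cov(p,q) / (s_p · s_q) = -297.83 / (19.66 × 19.06)
  = -297.83 / 374.7196 ≈ -0.795

-0.795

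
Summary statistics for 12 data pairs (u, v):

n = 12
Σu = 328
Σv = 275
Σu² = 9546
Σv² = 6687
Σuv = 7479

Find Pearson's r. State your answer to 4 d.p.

-0.0797

r = (nΣuv − ΣuΣv) / √[(nΣu² − (Σu)²)(nΣv² − (Σv)²)]
Numerator: 12×7479 − 328×275 = -452
Denominator: √[(114552 − 107584)(80244 − 75625)] = √[6968 × 4619] = 5673.1995
r = -452 / 5673.1995 ≈ -0.0797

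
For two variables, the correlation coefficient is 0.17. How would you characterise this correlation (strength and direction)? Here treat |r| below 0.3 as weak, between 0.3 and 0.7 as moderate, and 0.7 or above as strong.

r = 0.17 > 0 so the relationship is positive.
|r| = 0.17, which falls in the weak range.

weak positive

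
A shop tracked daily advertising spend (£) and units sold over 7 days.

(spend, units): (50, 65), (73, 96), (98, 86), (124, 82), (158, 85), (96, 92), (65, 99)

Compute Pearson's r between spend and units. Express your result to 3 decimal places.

0.065

n = 7, Σx = 664, Σy = 605, Σx² = 71214, Σy² = 53051, Σxy = 57551
nΣxy − ΣxΣy = 402857 − 401720 = 1137
nΣx² − (Σx)² = 498498 − 440896 = 57602; nΣy² − (Σy)² = 371357 − 366025 = 5332
r = 1137 / √(57602 × 5332) = 1137 / 17525.2351 ≈ 0.065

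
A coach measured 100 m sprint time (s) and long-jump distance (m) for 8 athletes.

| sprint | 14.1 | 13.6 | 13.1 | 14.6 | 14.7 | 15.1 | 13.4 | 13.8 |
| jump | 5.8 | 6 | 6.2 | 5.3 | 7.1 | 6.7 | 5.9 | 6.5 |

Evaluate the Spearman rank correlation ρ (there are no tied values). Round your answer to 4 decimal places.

Rank sprint: 5, 3, 1, 6, 7, 8, 2, 4
Rank jump: 2, 4, 5, 1, 8, 7, 3, 6
d = rank(sprint) − rank(jump): 3, -1, -4, 5, -1, 1, -1, -2; Σd² = 58
ρ = 1 − 6Σd² / [n(n²−1)] = 1 − 6×58 / (8×63) = 1 − 348/504 ≈ 0.3095

0.3095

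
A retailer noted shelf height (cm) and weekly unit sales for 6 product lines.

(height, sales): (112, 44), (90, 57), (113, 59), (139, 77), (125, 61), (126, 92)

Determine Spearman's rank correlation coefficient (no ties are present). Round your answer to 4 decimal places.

0.8857

Rank height: 2, 1, 3, 6, 4, 5
Rank sales: 1, 2, 3, 5, 4, 6
d = rank(height) − rank(sales): 1, -1, 0, 1, 0, -1; Σd² = 4
ρ = 1 − 6Σd² / [n(n²−1)] = 1 − 6×4 / (6×35) = 1 − 24/210 ≈ 0.8857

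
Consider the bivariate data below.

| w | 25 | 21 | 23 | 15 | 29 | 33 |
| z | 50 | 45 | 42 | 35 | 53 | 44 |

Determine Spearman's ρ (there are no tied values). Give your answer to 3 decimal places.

Rank w: 4, 2, 3, 1, 5, 6
Rank z: 5, 4, 2, 1, 6, 3
d = rank(w) − rank(z): -1, -2, 1, 0, -1, 3; Σd² = 16
ρ = 1 − 6Σd² / [n(n²−1)] = 1 − 6×16 / (6×35) = 1 − 96/210 ≈ 0.543

0.543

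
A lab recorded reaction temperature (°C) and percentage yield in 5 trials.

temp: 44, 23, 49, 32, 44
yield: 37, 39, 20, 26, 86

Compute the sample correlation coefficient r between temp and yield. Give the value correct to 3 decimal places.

0.121

n = 5, Σx = 192, Σy = 208, Σx² = 7826, Σy² = 11362, Σxy = 8121
nΣxy − ΣxΣy = 40605 − 39936 = 669
nΣx² − (Σx)² = 39130 − 36864 = 2266; nΣy² − (Σy)² = 56810 − 43264 = 13546
r = 669 / √(2266 × 13546) = 669 / 5540.3281 ≈ 0.121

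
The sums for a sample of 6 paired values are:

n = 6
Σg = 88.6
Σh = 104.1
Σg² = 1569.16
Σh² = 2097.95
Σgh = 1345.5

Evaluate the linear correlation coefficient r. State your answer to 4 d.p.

r = (nΣgh − ΣgΣh) / √[(nΣg² − (Σg)²)(nΣh² − (Σh)²)]
Numerator: 6×1345.5 − 88.6×104.1 = -1150.26
Denominator: √[(9414.96 − 7849.96)(12587.7 − 10836.81)] = √[1565 × 1750.89] = 1655.3377
r = -1150.26 / 1655.3377 ≈ -0.6949

-0.6949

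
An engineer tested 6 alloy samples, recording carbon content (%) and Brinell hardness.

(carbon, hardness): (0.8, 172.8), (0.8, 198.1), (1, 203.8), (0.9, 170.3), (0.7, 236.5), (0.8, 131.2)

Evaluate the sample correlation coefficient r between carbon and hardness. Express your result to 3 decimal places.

n = 6, Σx = 5, Σy = 1112.7, Σx² = 4.22, Σy² = 212785.67, Σxy = 924.3
nΣxy − ΣxΣy = 5545.8 − 5563.5 = -17.7
nΣx² − (Σx)² = 25.32 − 25 = 0.32; nΣy² − (Σy)² = 1276714.02 − 1238101.29 = 38612.73
r = -17.7 / √(0.32 × 38612.73) = -17.7 / 111.1579 ≈ -0.159

-0.159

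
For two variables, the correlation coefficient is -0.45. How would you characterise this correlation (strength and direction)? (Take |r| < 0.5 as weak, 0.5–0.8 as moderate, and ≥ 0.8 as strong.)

weak negative

r = -0.45 < 0 so the relationship is negative.
|r| = 0.45, which falls in the weak range.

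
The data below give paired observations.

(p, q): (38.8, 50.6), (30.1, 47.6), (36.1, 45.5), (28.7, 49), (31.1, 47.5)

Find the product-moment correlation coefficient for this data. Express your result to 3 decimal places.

n = 5, Σp = 164.8, Σq = 240.2, Σp² = 5505.56, Σq² = 11553.62, Σpq = 7922.14
nΣpq − ΣpΣq = 39610.7 − 39584.96 = 25.74
nΣp² − (Σp)² = 27527.8 − 27159.04 = 368.76; nΣq² − (Σq)² = 57768.1 − 57696.04 = 72.06
r = 25.74 / √(368.76 × 72.06) = 25.74 / 163.0118 ≈ 0.158

0.158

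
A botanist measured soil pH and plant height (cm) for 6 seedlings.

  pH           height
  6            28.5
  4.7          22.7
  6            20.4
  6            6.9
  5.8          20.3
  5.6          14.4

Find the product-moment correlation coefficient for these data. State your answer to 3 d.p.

-0.185

n = 6, Σx = 34.1, Σy = 113.2, Σx² = 195.09, Σy² = 2410.76, Σxy = 639.87
nΣxy − ΣxΣy = 3839.22 − 3860.12 = -20.9
nΣx² − (Σx)² = 1170.54 − 1162.81 = 7.73; nΣy² − (Σy)² = 14464.56 − 12814.24 = 1650.32
r = -20.9 / √(7.73 × 1650.32) = -20.9 / 112.9468 ≈ -0.185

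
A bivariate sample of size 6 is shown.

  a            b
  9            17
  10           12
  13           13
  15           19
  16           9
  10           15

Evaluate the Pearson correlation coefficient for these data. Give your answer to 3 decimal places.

-0.250

n = 6, Σa = 73, Σb = 85, Σa² = 931, Σb² = 1269, Σab = 1021
nΣab − ΣaΣb = 6126 − 6205 = -79
nΣa² − (Σa)² = 5586 − 5329 = 257; nΣb² − (Σb)² = 7614 − 7225 = 389
r = -79 / √(257 × 389) = -79 / 316.1851 ≈ -0.250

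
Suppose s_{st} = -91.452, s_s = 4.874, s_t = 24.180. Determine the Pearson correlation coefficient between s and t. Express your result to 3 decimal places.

-0.776

r = Cov(s,t) / (s_s · s_t) = -91.452 / (4.874 × 24.180)
  = -91.452 / 117.8533 ≈ -0.776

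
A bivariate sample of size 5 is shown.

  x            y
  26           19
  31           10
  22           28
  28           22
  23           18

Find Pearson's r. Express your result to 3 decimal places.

n = 5, Σx = 130, Σy = 97, Σx² = 3434, Σy² = 2053, Σxy = 2450
nΣxy − ΣxΣy = 12250 − 12610 = -360
nΣx² − (Σx)² = 17170 − 16900 = 270; nΣy² − (Σy)² = 10265 − 9409 = 856
r = -360 / √(270 × 856) = -360 / 480.7494 ≈ -0.749

-0.749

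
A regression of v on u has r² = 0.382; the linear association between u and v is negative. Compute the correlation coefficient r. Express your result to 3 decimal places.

-0.618

|r| = √0.382 = 0.618
The association is negative, so r = −0.618.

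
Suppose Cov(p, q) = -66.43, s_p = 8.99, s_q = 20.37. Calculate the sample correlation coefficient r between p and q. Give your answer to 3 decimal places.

r = Cov(p,q) / (s_p · s_q) = -66.43 / (8.99 × 20.37)
  = -66.43 / 183.1263 ≈ -0.363

-0.363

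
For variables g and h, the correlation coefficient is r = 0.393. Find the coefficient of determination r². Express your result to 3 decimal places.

r² = (0.393)² = 0.154

0.154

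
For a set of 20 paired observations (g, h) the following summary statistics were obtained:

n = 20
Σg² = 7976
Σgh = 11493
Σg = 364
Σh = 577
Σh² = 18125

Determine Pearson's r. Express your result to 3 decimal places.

r = (nΣgh − ΣgΣh) / √[(nΣg² − (Σg)²)(nΣh² − (Σh)²)]
Numerator: 20×11493 − 364×577 = 19832
Denominator: √[(159520 − 132496)(362500 − 332929)] = √[27024 × 29571] = 28268.8292
r = 19832 / 28268.8292 ≈ 0.702

0.702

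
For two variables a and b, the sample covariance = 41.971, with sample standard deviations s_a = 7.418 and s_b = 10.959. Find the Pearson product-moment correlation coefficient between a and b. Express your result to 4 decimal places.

0.5163

r = Cov(a,b) / (s_a · s_b) = 41.971 / (7.418 × 10.959)
  = 41.971 / 81.2939 ≈ 0.5163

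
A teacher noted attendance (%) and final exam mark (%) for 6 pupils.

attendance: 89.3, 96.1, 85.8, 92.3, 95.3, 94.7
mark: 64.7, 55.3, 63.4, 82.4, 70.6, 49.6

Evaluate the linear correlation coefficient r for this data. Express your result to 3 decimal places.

n = 6, Σx = 553.5, Σy = 386, Σx² = 51140.81, Σy² = 25498.02, Σxy = 35562.58
nΣxy − ΣxΣy = 213375.48 − 213651 = -275.52
nΣx² − (Σx)² = 306844.86 − 306362.25 = 482.61; nΣy² − (Σy)² = 152988.12 − 148996 = 3992.12
r = -275.52 / √(482.61 × 3992.12) = -275.52 / 1388.0335 ≈ -0.198

-0.198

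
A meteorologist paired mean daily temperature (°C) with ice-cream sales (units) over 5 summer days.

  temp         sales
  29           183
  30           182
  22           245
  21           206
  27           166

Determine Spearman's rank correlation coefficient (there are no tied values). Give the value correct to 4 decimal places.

Rank temp: 4, 5, 2, 1, 3
Rank sales: 3, 2, 5, 4, 1
d = rank(temp) − rank(sales): 1, 3, -3, -3, 2; Σd² = 32
ρ = 1 − 6Σd² / [n(n²−1)] = 1 − 6×32 / (5×24) = 1 − 192/120 ≈ -0.6000

-0.6000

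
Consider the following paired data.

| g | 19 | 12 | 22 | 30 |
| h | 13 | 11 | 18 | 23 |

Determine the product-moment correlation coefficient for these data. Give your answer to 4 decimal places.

0.9666

n = 4, Σg = 83, Σh = 65, Σg² = 1889, Σh² = 1143, Σgh = 1465
nΣgh − ΣgΣh = 5860 − 5395 = 465
nΣg² − (Σg)² = 7556 − 6889 = 667; nΣh² − (Σh)² = 4572 − 4225 = 347
r = 465 / √(667 × 347) = 465 / 481.0915 ≈ 0.9666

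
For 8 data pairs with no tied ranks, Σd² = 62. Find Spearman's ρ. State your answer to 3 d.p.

ρ = 1 − 6Σd² / [n(n²−1)] = 1 − 6×62 / (8×63)
  = 1 − 372/504 = 1 − 0.7381 ≈ 0.262

0.262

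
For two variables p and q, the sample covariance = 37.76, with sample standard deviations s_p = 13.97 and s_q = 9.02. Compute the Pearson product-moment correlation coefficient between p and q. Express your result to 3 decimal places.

0.300

r = Cov(p,q) / (s_p · s_q) = 37.76 / (13.97 × 9.02)
  = 37.76 / 126.0094 ≈ 0.300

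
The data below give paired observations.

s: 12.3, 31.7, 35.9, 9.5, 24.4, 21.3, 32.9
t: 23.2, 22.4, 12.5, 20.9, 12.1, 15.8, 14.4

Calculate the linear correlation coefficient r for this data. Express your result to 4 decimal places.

n = 7, Σs = 168, Σt = 121.3, Σs² = 4666.7, Σt² = 2236.47, Σst = 2748.28
nΣst − ΣsΣt = 19237.96 − 20378.4 = -1140.44
nΣs² − (Σs)² = 32666.9 − 28224 = 4442.9; nΣt² − (Σt)² = 15655.29 − 14713.69 = 941.6
r = -1140.44 / √(4442.9 × 941.6) = -1140.44 / 2045.3446 ≈ -0.5576

-0.5576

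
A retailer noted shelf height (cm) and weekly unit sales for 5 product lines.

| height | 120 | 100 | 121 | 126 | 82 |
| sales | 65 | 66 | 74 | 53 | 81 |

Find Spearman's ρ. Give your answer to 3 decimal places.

-0.700

Rank height: 3, 2, 4, 5, 1
Rank sales: 2, 3, 4, 1, 5
d = rank(height) − rank(sales): 1, -1, 0, 4, -4; Σd² = 34
ρ = 1 − 6Σd² / [n(n²−1)] = 1 − 6×34 / (5×24) = 1 − 204/120 ≈ -0.700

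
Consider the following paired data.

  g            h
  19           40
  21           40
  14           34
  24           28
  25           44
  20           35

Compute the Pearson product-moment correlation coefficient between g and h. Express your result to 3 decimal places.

n = 6, Σg = 123, Σh = 221, Σg² = 2599, Σh² = 8301, Σgh = 4548
nΣgh − ΣgΣh = 27288 − 27183 = 105
nΣg² − (Σg)² = 15594 − 15129 = 465; nΣh² − (Σh)² = 49806 − 48841 = 965
r = 105 / √(465 × 965) = 105 / 669.8694 ≈ 0.157

0.157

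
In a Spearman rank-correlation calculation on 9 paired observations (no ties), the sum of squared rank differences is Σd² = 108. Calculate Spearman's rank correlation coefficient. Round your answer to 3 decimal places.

ρ = 1 − 6Σd² / [n(n²−1)] = 1 − 6×108 / (9×80)
  = 1 − 648/720 = 1 − 0.9000 ≈ 0.100

0.100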